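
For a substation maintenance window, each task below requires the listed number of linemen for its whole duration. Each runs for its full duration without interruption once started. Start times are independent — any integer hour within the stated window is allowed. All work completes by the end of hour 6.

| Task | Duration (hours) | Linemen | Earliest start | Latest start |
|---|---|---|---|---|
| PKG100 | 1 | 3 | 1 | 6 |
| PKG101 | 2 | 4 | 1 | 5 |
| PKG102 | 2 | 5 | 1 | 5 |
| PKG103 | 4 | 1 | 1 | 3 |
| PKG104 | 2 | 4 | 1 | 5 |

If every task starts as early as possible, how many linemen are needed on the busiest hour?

Early-start schedule: PKG100@1, PKG101@1, PKG102@1, PKG103@1, PKG104@1.
Load per hour: hour 1: 17, hour 2: 14, hour 3: 1, hour 4: 1, hour 5: 0, hour 6: 0.
Peak is 17.

17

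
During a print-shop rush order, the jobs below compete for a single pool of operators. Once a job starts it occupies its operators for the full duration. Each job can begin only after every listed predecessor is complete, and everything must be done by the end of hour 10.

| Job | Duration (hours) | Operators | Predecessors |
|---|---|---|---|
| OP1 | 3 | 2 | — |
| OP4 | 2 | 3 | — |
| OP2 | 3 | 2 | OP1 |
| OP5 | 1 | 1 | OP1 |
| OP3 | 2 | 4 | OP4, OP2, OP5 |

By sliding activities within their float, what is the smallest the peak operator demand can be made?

4

Early-start (OP1@1, OP4@1, OP2@4, OP5@4, OP3@7) gives peak 5: h1:5  h2:5  h3:2  h4:3  h5:2  h6:2  h7:4  h8:4  h9:0  h10:0.
Shift OP4→4, OP2→6, OP3→9.
Schedule OP1@1, OP4@4, OP2@6, OP5@4, OP3@9: h1:2  h2:2  h3:2  h4:4  h5:3  h6:2  h7:2  h8:2  h9:4  h10:4 — peak 4.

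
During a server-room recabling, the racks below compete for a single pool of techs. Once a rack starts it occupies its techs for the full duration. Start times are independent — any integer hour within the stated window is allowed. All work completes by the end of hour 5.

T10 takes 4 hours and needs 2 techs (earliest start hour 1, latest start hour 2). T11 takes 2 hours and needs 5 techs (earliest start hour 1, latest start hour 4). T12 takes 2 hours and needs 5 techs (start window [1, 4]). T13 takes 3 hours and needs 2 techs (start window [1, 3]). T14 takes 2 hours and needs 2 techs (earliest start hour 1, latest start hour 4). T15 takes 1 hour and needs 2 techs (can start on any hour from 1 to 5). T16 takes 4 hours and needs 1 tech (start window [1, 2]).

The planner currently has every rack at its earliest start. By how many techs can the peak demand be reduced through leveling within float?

9

Early-start peak: h1:19  h2:17  h3:5  h4:3  h5:0 ⇒ 19.
Leveled (T10@1, T11@1, T12@3, T13@1, T14@4, T15@5, T16@1): h1:10  h2:10  h3:10  h4:10  h5:4 ⇒ 10.
Reduction 19 − 10 = 9.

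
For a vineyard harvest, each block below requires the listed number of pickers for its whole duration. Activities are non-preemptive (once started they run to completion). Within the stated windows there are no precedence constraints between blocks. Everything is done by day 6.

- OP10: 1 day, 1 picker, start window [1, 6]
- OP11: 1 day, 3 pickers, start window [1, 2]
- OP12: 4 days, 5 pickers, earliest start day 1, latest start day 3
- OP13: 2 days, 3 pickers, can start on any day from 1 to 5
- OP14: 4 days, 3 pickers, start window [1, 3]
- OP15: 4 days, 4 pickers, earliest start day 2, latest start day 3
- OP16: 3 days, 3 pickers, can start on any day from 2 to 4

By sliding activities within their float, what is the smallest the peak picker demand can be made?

Early-start (OP10@1, OP11@1, OP12@1, OP13@1, OP14@1, OP15@2, OP16@2) gives peak 18: d1:15  d2:18  d3:15  d4:15  d5:4  d6:0.
Shift OP16→3.
Schedule OP10@1, OP11@1, OP12@1, OP13@1, OP14@1, OP15@2, OP16@3: d1:15  d2:15  d3:15  d4:15  d5:7  d6:0 — peak 15.

15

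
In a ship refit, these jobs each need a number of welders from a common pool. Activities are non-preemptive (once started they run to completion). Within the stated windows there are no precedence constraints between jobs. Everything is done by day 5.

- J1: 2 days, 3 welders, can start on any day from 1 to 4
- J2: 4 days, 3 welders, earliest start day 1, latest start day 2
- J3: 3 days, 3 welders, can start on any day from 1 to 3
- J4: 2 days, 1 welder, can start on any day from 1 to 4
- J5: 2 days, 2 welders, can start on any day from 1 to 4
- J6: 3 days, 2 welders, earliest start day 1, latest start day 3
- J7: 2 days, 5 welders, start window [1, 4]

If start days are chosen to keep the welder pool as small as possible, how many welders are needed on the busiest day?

Early-start (J1@1, J2@1, J3@1, J4@1, J5@1, J6@1, J7@1) gives peak 19: d1:19  d2:19  d3:8  d4:3  d5:0.
Shift J4→3, J6→3, J7→4.
Schedule J1@1, J2@1, J3@1, J4@3, J5@1, J6@3, J7@4: d1:11  d2:11  d3:9  d4:11  d5:7 — peak 11.

11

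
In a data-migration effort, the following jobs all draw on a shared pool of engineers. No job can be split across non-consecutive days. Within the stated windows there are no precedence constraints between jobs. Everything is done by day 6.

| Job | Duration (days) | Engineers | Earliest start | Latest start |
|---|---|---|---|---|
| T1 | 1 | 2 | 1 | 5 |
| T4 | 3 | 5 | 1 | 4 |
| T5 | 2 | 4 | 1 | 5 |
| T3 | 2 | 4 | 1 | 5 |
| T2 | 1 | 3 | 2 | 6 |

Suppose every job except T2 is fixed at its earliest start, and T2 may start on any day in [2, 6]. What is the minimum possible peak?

15

T2@2: d1:15  d2:16  d3:5  d4:0  d5:0  d6:0 → peak 16
T2@3: d1:15  d2:13  d3:8  d4:0  d5:0  d6:0 → peak 15
T2@4: d1:15  d2:13  d3:5  d4:3  d5:0  d6:0 → peak 15
T2@5: d1:15  d2:13  d3:5  d4:0  d5:3  d6:0 → peak 15
T2@6: d1:15  d2:13  d3:5  d4:0  d5:0  d6:3 → peak 15
Best is T2@3, peak 15.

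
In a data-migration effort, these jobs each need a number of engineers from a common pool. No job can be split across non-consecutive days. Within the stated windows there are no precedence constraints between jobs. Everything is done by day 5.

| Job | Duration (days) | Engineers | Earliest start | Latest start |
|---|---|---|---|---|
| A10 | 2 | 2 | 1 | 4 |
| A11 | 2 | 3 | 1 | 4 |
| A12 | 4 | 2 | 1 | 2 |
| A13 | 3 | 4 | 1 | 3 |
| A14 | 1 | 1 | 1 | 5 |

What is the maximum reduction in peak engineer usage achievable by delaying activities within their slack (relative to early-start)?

5

Early-start peak: d1:12  d2:11  d3:6  d4:2  d5:0 ⇒ 12.
Leveled (A10@1, A11@1, A12@1, A13@3, A14@3): d1:7  d2:7  d3:7  d4:6  d5:4 ⇒ 7.
Reduction 12 − 7 = 5.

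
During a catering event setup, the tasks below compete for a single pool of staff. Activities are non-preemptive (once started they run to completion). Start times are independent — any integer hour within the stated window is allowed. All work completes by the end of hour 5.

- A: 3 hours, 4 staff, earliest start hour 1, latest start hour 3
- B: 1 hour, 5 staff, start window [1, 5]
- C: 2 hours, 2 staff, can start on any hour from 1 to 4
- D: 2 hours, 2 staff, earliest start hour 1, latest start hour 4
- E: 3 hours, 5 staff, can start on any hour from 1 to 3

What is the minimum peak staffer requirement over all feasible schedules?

Early-start (A@1, B@1, C@1, D@1, E@1) gives peak 18: h1:18  h2:13  h3:9  h4:0  h5:0.
Shift C→4, D→4, E→2.
Schedule A@1, B@1, C@4, D@4, E@2: h1:9  h2:9  h3:9  h4:9  h5:4 — peak 9.

9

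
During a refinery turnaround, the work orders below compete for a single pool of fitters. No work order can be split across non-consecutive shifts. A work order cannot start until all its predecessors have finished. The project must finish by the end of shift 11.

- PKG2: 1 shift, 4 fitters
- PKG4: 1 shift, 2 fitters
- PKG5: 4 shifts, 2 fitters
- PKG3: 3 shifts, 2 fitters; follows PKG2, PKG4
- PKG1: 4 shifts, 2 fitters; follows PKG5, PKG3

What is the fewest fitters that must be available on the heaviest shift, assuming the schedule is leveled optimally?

Early-start (PKG2@1, PKG4@1, PKG5@1, PKG3@2, PKG1@5) gives peak 8: s1:8  s2:4  s3:4  s4:4  s5:2  s6:2  s7:2  s8:2  s9:0  s10:0  s11:0.
Shift PKG4→2, PKG5→2, PKG3→3, PKG1→6.
Schedule PKG2@1, PKG4@2, PKG5@2, PKG3@3, PKG1@6: s1:4  s2:4  s3:4  s4:4  s5:4  s6:2  s7:2  s8:2  s9:2  s10:0  s11:0 — peak 4.

4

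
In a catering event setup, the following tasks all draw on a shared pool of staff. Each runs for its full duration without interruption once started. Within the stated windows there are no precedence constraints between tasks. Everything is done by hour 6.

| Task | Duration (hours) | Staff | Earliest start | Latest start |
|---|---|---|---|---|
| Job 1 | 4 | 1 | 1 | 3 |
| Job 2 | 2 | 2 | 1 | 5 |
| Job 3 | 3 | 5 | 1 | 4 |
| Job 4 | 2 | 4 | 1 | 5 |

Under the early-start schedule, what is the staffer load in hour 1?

12

At early start, hour 1 has: Job 1, Job 2, Job 3, Job 4.
Demand: 1 + 2 + 5 + 4 = 12.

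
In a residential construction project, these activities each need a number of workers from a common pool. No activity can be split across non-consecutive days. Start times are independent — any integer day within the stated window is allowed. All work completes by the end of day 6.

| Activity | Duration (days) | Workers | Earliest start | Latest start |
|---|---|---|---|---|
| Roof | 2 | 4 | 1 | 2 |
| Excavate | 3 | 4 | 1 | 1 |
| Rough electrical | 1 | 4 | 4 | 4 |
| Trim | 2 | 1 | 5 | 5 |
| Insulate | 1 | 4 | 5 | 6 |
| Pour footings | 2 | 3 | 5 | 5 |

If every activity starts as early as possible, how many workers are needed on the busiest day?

Early-start schedule: Roof@1, Excavate@1, Rough electrical@4, Trim@5, Insulate@5, Pour footings@5.
Load per day: day 1: 8, day 2: 8, day 3: 4, day 4: 4, day 5: 8, day 6: 4.
Peak is 8.

8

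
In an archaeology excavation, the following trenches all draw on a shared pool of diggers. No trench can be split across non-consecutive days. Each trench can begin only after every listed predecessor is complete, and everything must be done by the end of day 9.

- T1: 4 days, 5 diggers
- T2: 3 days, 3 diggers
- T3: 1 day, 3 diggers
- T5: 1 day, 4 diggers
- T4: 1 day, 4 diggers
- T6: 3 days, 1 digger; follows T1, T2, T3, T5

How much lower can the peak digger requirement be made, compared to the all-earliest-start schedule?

11

Early-start peak: d1:19  d2:8  d3:8  d4:5  d5:1  d6:1  d7:1  d8:0  d9:0 ⇒ 19.
Leveled (T1@1, T2@1, T3@4, T5@5, T4@5, T6@6): d1:8  d2:8  d3:8  d4:8  d5:8  d6:1  d7:1  d8:1  d9:0 ⇒ 8.
Reduction 19 − 8 = 11.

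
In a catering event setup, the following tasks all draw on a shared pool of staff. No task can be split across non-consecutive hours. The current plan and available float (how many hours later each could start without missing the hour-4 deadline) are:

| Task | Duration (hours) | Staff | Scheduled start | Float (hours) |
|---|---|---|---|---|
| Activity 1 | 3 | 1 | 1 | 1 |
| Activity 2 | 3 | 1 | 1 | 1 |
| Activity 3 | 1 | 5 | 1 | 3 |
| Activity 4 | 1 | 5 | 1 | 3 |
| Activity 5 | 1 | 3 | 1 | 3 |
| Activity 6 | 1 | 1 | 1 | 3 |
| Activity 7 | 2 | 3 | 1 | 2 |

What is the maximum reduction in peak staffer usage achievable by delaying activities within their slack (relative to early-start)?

12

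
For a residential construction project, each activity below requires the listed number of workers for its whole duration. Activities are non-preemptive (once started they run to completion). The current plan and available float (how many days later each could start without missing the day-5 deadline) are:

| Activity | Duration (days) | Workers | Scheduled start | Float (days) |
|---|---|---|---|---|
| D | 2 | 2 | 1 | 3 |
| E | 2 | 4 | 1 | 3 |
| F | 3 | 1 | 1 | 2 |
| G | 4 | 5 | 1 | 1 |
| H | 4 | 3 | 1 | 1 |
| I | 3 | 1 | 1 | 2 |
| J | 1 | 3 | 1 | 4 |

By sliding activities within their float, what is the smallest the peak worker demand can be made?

12

Early-start (D@1, E@1, F@1, G@1, H@1, I@1, J@1) gives peak 19: d1:19  d2:16  d3:10  d4:8  d5:0.
Shift E→4, J→5.
Schedule D@1, E@4, F@1, G@1, H@1, I@1, J@5: d1:12  d2:12  d3:10  d4:12  d5:7 — peak 12.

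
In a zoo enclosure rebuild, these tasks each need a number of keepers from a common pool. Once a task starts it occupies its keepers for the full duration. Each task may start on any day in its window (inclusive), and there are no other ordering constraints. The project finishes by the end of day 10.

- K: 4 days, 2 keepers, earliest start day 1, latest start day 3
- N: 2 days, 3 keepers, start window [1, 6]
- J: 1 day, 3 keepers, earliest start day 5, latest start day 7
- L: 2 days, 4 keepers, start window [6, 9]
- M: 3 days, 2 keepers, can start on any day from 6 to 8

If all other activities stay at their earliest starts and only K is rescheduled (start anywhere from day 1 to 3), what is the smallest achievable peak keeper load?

K@1: d1:5  d2:5  d3:2  d4:2  d5:3  d6:6  d7:6  d8:2  d9:0  d10:0 → peak 6
K@2: d1:3  d2:5  d3:2  d4:2  d5:5  d6:6  d7:6  d8:2  d9:0  d10:0 → peak 6
K@3: d1:3  d2:3  d3:2  d4:2  d5:5  d6:8  d7:6  d8:2  d9:0  d10:0 → peak 8
Best is K@1, peak 6.

6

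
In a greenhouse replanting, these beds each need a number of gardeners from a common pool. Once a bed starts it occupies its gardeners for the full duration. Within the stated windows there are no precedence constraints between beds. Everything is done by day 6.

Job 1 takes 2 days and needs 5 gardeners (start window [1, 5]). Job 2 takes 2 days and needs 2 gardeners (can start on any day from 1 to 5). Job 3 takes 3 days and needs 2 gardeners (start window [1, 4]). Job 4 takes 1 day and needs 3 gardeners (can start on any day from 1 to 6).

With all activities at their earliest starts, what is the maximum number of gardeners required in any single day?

Early-start schedule: Job 1@1, Job 2@1, Job 3@1, Job 4@1.
Load per day: day 1: 12, day 2: 9, day 3: 2, day 4: 0, day 5: 0, day 6: 0.
Peak is 12.

12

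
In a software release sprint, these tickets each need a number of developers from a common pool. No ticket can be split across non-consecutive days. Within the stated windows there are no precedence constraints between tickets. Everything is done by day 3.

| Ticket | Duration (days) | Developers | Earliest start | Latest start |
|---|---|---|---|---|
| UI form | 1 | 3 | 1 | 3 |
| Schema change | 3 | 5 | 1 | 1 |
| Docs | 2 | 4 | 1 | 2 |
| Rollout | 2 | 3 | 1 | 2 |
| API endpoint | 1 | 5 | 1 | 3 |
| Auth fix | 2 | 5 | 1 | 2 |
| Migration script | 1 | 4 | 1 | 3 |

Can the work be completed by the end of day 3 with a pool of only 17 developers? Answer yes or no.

yes

Schedule UI form@1, Schema change@1, Docs@1, Rollout@2, API endpoint@1, Auth fix@2, Migration script@3: d1:17  d2:17  d3:17 — peak 17 ≤ 17.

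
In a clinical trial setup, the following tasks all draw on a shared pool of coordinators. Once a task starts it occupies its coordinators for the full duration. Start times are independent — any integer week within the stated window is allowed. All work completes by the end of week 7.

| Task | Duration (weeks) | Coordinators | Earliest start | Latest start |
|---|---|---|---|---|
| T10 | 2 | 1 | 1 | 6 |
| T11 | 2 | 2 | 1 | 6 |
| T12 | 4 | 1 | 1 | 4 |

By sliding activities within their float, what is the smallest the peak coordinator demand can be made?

2

Early-start (T10@1, T11@1, T12@1) gives peak 4: w1:4  w2:4  w3:1  w4:1  w5:0  w6:0  w7:0.
Shift T11→5.
Schedule T10@1, T11@5, T12@1: w1:2  w2:2  w3:1  w4:1  w5:2  w6:2  w7:0 — peak 2.
Total coordinator-weeks = 10 over 7 weeks ⇒ peak ≥ ⌈10/7⌉ = 2, so 2 is optimal.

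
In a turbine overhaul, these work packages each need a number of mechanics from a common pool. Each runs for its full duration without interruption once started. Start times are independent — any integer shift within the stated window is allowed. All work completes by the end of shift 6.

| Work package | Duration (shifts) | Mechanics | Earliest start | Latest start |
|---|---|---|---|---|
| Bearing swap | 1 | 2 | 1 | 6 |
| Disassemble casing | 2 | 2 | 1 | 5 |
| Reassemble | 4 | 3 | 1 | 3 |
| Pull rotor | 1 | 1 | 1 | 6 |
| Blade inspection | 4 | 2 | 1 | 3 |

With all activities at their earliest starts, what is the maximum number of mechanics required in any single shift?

Early-start schedule: Bearing swap@1, Disassemble casing@1, Reassemble@1, Pull rotor@1, Blade inspection@1.
Load per shift: shift 1: 10, shift 2: 7, shift 3: 5, shift 4: 5, shift 5: 0, shift 6: 0.
Peak is 10.

10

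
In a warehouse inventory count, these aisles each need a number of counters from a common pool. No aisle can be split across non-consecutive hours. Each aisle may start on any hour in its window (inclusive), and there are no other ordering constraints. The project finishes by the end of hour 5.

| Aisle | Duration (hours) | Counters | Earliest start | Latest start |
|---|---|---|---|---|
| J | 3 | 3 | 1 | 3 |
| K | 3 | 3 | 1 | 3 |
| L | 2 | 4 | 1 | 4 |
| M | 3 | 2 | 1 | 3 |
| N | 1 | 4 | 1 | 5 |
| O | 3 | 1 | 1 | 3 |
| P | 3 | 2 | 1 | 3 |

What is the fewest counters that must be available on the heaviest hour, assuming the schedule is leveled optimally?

11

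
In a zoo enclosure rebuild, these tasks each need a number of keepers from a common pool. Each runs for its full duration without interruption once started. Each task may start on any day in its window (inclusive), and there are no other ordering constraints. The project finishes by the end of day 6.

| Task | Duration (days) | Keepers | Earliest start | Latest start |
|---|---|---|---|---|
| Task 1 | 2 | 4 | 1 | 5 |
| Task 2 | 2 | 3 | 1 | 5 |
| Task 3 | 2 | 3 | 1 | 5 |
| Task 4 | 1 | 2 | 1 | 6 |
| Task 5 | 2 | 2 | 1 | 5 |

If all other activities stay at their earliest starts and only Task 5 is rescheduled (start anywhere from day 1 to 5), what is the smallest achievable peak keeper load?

Task 5@1: d1:14  d2:12  d3:0  d4:0  d5:0  d6:0 → peak 14
Task 5@2: d1:12  d2:12  d3:2  d4:0  d5:0  d6:0 → peak 12
Task 5@3: d1:12  d2:10  d3:2  d4:2  d5:0  d6:0 → peak 12
Task 5@4: d1:12  d2:10  d3:0  d4:2  d5:2  d6:0 → peak 12
Task 5@5: d1:12  d2:10  d3:0  d4:0  d5:2  d6:2 → peak 12
Best is Task 5@2, peak 12.

12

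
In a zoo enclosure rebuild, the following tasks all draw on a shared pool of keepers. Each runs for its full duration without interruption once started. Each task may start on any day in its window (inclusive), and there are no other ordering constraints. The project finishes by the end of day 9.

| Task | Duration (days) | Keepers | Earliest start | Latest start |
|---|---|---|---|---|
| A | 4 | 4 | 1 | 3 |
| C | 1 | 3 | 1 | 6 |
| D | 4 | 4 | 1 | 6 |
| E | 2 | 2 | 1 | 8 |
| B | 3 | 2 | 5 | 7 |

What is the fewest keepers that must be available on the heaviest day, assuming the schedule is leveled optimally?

6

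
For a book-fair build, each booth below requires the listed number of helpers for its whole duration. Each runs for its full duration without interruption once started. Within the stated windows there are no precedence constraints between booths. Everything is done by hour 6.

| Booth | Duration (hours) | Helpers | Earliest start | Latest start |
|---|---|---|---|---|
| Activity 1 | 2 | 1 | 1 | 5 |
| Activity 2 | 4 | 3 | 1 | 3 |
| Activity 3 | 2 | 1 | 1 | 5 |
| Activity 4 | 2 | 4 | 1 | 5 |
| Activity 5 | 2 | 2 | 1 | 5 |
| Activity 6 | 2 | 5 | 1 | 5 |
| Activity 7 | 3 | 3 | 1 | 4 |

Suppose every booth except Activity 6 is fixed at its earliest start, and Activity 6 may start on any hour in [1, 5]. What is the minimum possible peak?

14

Activity 6@1: h1:19  h2:19  h3:6  h4:3  h5:0  h6:0 → peak 19
Activity 6@2: h1:14  h2:19  h3:11  h4:3  h5:0  h6:0 → peak 19
Activity 6@3: h1:14  h2:14  h3:11  h4:8  h5:0  h6:0 → peak 14
Activity 6@4: h1:14  h2:14  h3:6  h4:8  h5:5  h6:0 → peak 14
Activity 6@5: h1:14  h2:14  h3:6  h4:3  h5:5  h6:5 → peak 14
Best is Activity 6@3, peak 14.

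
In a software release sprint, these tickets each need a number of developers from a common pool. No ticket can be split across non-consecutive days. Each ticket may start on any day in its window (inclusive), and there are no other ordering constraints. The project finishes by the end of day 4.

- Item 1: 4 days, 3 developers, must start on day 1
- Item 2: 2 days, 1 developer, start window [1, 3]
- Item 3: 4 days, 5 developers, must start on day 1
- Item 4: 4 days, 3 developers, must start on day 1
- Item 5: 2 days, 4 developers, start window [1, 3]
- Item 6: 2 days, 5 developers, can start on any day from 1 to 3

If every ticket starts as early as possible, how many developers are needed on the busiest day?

Early-start schedule: Item 1@1, Item 2@1, Item 3@1, Item 4@1, Item 5@1, Item 6@1.
Load per day: day 1: 21, day 2: 21, day 3: 11, day 4: 11.
Peak is 21.

21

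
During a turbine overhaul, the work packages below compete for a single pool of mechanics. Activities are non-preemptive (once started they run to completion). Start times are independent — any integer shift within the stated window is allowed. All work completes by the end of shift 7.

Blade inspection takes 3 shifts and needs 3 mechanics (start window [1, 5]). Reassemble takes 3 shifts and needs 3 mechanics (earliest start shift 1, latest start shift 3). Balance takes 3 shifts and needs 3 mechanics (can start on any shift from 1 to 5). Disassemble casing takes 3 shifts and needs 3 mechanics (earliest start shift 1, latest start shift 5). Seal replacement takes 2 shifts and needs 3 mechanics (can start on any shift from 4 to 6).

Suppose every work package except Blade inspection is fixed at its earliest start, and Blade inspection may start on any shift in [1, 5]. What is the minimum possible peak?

Blade inspection@1: s1:12  s2:12  s3:12  s4:3  s5:3  s6:0  s7:0 → peak 12
Blade inspection@2: s1:9  s2:12  s3:12  s4:6  s5:3  s6:0  s7:0 → peak 12
Blade inspection@3: s1:9  s2:9  s3:12  s4:6  s5:6  s6:0  s7:0 → peak 12
Blade inspection@4: s1:9  s2:9  s3:9  s4:6  s5:6  s6:3  s7:0 → peak 9
Blade inspection@5: s1:9  s2:9  s3:9  s4:3  s5:6  s6:3  s7:3 → peak 9
Best is Blade inspection@4, peak 9.

9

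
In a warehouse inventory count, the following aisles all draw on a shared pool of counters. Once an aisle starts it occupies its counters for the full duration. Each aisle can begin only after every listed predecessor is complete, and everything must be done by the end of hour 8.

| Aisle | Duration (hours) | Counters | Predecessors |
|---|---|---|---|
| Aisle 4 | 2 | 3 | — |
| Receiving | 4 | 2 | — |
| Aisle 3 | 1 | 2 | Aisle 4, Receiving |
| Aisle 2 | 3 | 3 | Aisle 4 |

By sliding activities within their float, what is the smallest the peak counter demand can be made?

Schedule Aisle 4@1, Receiving@1, Aisle 3@5, Aisle 2@3: h1:5  h2:5  h3:5  h4:5  h5:5  h6:0  h7:0  h8:0 — peak 5.

5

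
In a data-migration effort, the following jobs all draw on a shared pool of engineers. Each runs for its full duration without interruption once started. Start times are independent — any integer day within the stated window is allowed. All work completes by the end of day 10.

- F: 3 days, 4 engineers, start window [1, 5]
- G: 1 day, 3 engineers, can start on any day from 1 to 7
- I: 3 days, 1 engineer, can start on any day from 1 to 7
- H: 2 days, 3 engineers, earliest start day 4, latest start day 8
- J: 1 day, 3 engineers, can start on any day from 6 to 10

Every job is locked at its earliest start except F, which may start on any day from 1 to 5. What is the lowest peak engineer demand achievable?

F@1: d1:8  d2:5  d3:5  d4:3  d5:3  d6:3  d7:0  d8:0  d9:0  d10:0 → peak 8
F@2: d1:4  d2:5  d3:5  d4:7  d5:3  d6:3  d7:0  d8:0  d9:0  d10:0 → peak 7
F@3: d1:4  d2:1  d3:5  d4:7  d5:7  d6:3  d7:0  d8:0  d9:0  d10:0 → peak 7
F@4: d1:4  d2:1  d3:1  d4:7  d5:7  d6:7  d7:0  d8:0  d9:0  d10:0 → peak 7
F@5: d1:4  d2:1  d3:1  d4:3  d5:7  d6:7  d7:4  d8:0  d9:0  d10:0 → peak 7
Best is F@2, peak 7.

7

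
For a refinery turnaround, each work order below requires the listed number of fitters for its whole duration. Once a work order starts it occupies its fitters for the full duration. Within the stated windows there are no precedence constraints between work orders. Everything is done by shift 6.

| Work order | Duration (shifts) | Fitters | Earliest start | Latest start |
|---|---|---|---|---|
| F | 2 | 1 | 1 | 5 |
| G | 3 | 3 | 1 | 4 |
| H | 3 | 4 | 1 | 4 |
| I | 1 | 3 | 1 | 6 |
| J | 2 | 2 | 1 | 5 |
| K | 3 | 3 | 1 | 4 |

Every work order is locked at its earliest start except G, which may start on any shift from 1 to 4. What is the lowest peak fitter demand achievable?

G@1: s1:16  s2:13  s3:10  s4:0  s5:0  s6:0 → peak 16
G@2: s1:13  s2:13  s3:10  s4:3  s5:0  s6:0 → peak 13
G@3: s1:13  s2:10  s3:10  s4:3  s5:3  s6:0 → peak 13
G@4: s1:13  s2:10  s3:7  s4:3  s5:3  s6:3 → peak 13
Best is G@2, peak 13.

13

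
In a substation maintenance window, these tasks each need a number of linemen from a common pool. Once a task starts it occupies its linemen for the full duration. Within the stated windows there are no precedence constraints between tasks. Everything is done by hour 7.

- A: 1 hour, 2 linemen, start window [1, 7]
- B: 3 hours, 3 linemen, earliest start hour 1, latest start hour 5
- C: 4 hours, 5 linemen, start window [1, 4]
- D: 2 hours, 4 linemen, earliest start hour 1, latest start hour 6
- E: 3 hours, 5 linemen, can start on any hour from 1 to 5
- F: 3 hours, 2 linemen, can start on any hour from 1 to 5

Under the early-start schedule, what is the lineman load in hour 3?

At early start, hour 3 has: B, C, E, F.
Demand: 3 + 5 + 5 + 2 = 15.

15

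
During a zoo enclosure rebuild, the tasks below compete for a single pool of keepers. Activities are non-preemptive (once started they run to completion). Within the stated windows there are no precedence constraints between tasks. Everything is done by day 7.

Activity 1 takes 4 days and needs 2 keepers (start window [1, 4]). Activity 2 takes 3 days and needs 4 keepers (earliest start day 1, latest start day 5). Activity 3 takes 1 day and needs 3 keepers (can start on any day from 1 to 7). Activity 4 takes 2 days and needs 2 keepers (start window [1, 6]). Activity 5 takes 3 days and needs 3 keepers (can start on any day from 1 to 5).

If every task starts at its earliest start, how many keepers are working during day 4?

2

At early start, day 4 has: Activity 1.
Demand: 2 = 2.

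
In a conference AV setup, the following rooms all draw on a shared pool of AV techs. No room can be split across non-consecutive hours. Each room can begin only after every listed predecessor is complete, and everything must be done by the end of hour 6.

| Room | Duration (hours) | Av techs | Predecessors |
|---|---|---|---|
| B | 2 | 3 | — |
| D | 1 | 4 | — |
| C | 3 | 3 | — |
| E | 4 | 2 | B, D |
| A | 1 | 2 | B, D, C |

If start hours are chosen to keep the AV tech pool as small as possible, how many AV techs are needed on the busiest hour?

Early-start (B@1, D@1, C@1, E@3, A@4) gives peak 10: h1:10  h2:6  h3:5  h4:4  h5:2  h6:2.
Shift C→2, A→5.
Schedule B@1, D@1, C@2, E@3, A@5: h1:7  h2:6  h3:5  h4:5  h5:4  h6:2 — peak 7.
No arrangement of the 12 feasible schedules does better.

7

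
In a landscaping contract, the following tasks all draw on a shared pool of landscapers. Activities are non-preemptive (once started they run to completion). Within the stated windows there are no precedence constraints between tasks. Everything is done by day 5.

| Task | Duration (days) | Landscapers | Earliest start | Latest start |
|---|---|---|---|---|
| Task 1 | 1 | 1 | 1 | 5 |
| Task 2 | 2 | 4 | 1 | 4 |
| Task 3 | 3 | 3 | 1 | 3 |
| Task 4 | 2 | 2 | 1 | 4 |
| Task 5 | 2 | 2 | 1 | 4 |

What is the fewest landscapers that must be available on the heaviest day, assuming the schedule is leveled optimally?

6

Early-start (Task 1@1, Task 2@1, Task 3@1, Task 4@1, Task 5@1) gives peak 12: d1:12  d2:11  d3:3  d4:0  d5:0.
Shift Task 3→3, Task 4→2, Task 5→4.
Schedule Task 1@1, Task 2@1, Task 3@3, Task 4@2, Task 5@4: d1:5  d2:6  d3:5  d4:5  d5:5 — peak 6.
Total landscaper-days = 26 over 5 days ⇒ peak ≥ ⌈26/5⌉ = 6, so 6 is optimal.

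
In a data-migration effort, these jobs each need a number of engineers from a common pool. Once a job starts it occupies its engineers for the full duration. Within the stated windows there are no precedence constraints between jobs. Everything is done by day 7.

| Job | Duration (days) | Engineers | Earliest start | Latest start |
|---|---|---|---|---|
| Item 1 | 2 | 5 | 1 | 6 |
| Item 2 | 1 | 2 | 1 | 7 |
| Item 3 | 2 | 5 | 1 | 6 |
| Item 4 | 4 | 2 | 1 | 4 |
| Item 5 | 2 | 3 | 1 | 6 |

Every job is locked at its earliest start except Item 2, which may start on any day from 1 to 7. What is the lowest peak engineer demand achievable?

Item 2@1: d1:17  d2:15  d3:2  d4:2  d5:0  d6:0  d7:0 → peak 17
Item 2@2: d1:15  d2:17  d3:2  d4:2  d5:0  d6:0  d7:0 → peak 17
Item 2@3: d1:15  d2:15  d3:4  d4:2  d5:0  d6:0  d7:0 → peak 15
Item 2@4: d1:15  d2:15  d3:2  d4:4  d5:0  d6:0  d7:0 → peak 15
Item 2@5: d1:15  d2:15  d3:2  d4:2  d5:2  d6:0  d7:0 → peak 15
Item 2@6: d1:15  d2:15  d3:2  d4:2  d5:0  d6:2  d7:0 → peak 15
Item 2@7: d1:15  d2:15  d3:2  d4:2  d5:0  d6:0  d7:2 → peak 15
Best is Item 2@3, peak 15.

15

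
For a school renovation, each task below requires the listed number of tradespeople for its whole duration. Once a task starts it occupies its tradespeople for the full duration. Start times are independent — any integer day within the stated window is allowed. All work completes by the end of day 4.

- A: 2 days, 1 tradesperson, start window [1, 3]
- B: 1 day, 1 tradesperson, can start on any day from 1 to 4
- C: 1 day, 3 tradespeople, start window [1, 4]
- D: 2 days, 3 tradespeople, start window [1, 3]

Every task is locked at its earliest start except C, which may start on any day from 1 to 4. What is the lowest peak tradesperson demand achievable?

C@1: d1:8  d2:4  d3:0  d4:0 → peak 8
C@2: d1:5  d2:7  d3:0  d4:0 → peak 7
C@3: d1:5  d2:4  d3:3  d4:0 → peak 5
C@4: d1:5  d2:4  d3:0  d4:3 → peak 5
Best is C@3, peak 5.

5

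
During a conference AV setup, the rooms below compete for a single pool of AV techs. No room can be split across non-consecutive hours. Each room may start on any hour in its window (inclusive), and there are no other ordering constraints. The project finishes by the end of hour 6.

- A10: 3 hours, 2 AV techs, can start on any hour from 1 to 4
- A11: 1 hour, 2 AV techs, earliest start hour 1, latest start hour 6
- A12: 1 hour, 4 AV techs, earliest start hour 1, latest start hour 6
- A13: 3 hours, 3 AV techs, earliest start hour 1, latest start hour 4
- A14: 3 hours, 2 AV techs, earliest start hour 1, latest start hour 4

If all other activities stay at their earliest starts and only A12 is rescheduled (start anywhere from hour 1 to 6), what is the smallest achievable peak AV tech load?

A12@1: h1:13  h2:7  h3:7  h4:0  h5:0  h6:0 → peak 13
A12@2: h1:9  h2:11  h3:7  h4:0  h5:0  h6:0 → peak 11
A12@3: h1:9  h2:7  h3:11  h4:0  h5:0  h6:0 → peak 11
A12@4: h1:9  h2:7  h3:7  h4:4  h5:0  h6:0 → peak 9
A12@5: h1:9  h2:7  h3:7  h4:0  h5:4  h6:0 → peak 9
A12@6: h1:9  h2:7  h3:7  h4:0  h5:0  h6:4 → peak 9
Best is A12@4, peak 9.

9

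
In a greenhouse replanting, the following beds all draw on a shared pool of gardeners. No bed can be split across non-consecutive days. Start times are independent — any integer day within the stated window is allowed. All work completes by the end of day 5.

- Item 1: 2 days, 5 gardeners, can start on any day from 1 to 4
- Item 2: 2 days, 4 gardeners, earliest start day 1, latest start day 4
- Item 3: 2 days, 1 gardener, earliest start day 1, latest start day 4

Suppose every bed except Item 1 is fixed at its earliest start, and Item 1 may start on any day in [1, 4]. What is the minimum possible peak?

5

Item 1@1: d1:10  d2:10  d3:0  d4:0  d5:0 → peak 10
Item 1@2: d1:5  d2:10  d3:5  d4:0  d5:0 → peak 10
Item 1@3: d1:5  d2:5  d3:5  d4:5  d5:0 → peak 5
Item 1@4: d1:5  d2:5  d3:0  d4:5  d5:5 → peak 5
Best is Item 1@3, peak 5.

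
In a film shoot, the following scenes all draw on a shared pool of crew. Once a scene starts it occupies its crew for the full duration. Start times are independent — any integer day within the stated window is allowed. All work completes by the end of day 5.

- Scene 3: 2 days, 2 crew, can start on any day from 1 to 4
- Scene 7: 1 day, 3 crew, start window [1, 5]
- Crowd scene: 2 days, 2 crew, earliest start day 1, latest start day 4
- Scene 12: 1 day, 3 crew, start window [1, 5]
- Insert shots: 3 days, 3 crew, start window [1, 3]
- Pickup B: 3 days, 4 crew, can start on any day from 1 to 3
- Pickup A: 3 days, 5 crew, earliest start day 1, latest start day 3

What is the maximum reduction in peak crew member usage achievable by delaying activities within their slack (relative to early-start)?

10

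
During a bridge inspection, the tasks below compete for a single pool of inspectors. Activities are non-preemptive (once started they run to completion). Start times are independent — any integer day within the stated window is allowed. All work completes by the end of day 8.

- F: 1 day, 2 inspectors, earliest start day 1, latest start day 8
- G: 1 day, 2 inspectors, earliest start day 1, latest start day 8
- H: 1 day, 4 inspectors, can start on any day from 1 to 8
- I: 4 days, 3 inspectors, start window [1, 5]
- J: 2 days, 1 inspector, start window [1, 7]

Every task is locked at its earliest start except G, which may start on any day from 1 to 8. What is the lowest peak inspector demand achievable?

10

G@1: d1:12  d2:4  d3:3  d4:3  d5:0  d6:0  d7:0  d8:0 → peak 12
G@2: d1:10  d2:6  d3:3  d4:3  d5:0  d6:0  d7:0  d8:0 → peak 10
G@3: d1:10  d2:4  d3:5  d4:3  d5:0  d6:0  d7:0  d8:0 → peak 10
G@4: d1:10  d2:4  d3:3  d4:5  d5:0  d6:0  d7:0  d8:0 → peak 10
G@5: d1:10  d2:4  d3:3  d4:3  d5:2  d6:0  d7:0  d8:0 → peak 10
G@6: d1:10  d2:4  d3:3  d4:3  d5:0  d6:2  d7:0  d8:0 → peak 10
G@7: d1:10  d2:4  d3:3  d4:3  d5:0  d6:0  d7:2  d8:0 → peak 10
G@8: d1:10  d2:4  d3:3  d4:3  d5:0  d6:0  d7:0  d8:2 → peak 10
Best is G@2, peak 10.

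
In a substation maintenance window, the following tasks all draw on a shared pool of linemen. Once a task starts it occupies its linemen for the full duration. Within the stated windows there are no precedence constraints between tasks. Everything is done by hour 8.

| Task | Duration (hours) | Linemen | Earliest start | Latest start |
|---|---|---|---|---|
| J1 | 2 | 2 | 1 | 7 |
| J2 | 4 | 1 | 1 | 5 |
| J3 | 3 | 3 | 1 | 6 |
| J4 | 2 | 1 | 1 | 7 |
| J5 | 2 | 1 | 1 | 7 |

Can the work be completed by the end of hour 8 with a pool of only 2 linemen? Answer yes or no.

no

Total lineman-hours = 21; over 8 hours the average is 21/8 > 2, so some hour must exceed 2.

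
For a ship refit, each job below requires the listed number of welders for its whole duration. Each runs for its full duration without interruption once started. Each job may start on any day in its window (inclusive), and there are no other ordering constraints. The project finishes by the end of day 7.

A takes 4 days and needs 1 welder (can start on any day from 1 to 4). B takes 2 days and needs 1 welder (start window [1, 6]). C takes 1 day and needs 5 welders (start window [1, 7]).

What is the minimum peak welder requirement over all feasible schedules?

Early-start (A@1, B@1, C@1) gives peak 7: d1:7  d2:2  d3:1  d4:1  d5:0  d6:0  d7:0.
Shift C→5.
Schedule A@1, B@1, C@5: d1:2  d2:2  d3:1  d4:1  d5:5  d6:0  d7:0 — peak 5.

5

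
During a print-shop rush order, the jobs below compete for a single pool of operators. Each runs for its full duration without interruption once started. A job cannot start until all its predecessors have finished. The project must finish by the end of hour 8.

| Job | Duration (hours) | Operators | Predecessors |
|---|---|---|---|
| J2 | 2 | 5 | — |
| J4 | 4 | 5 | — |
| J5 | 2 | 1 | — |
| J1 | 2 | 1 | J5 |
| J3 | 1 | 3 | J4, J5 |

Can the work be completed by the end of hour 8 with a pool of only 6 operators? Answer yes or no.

Schedule J2@1, J4@3, J5@1, J1@3, J3@7: h1:6  h2:6  h3:6  h4:6  h5:5  h6:5  h7:3  h8:0 — peak 6 ≤ 6.

yes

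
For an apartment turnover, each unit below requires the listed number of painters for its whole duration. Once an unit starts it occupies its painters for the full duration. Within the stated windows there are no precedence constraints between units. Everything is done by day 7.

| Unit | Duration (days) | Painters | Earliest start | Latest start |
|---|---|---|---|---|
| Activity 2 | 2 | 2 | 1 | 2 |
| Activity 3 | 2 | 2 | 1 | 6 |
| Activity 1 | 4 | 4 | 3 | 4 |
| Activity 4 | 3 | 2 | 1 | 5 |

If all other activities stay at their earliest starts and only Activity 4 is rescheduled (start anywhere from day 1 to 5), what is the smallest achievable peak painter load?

Activity 4@1: d1:6  d2:6  d3:6  d4:4  d5:4  d6:4  d7:0 → peak 6
Activity 4@2: d1:4  d2:6  d3:6  d4:6  d5:4  d6:4  d7:0 → peak 6
Activity 4@3: d1:4  d2:4  d3:6  d4:6  d5:6  d6:4  d7:0 → peak 6
Activity 4@4: d1:4  d2:4  d3:4  d4:6  d5:6  d6:6  d7:0 → peak 6
Activity 4@5: d1:4  d2:4  d3:4  d4:4  d5:6  d6:6  d7:2 → peak 6
Best is Activity 4@1, peak 6.

6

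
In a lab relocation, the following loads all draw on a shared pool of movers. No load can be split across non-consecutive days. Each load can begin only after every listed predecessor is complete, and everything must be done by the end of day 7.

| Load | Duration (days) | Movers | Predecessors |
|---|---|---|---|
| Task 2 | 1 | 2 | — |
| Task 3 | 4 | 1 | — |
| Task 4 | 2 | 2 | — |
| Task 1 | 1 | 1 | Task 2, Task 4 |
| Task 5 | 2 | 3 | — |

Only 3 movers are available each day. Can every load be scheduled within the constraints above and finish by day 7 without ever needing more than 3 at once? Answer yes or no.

Schedule Task 2@1, Task 3@1, Task 4@2, Task 1@4, Task 5@5: d1:3  d2:3  d3:3  d4:2  d5:3  d6:3  d7:0 — peak 3 ≤ 3.

yes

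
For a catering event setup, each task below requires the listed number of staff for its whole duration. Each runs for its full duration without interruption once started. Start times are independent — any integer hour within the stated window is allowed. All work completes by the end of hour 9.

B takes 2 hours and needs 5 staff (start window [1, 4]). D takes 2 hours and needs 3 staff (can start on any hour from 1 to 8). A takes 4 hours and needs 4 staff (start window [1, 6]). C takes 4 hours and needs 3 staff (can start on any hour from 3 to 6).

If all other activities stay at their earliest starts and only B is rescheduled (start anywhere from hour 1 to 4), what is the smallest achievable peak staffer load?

B@1: h1:12  h2:12  h3:7  h4:7  h5:3  h6:3  h7:0  h8:0  h9:0 → peak 12
B@2: h1:7  h2:12  h3:12  h4:7  h5:3  h6:3  h7:0  h8:0  h9:0 → peak 12
B@3: h1:7  h2:7  h3:12  h4:12  h5:3  h6:3  h7:0  h8:0  h9:0 → peak 12
B@4: h1:7  h2:7  h3:7  h4:12  h5:8  h6:3  h7:0  h8:0  h9:0 → peak 12
Best is B@1, peak 12.

12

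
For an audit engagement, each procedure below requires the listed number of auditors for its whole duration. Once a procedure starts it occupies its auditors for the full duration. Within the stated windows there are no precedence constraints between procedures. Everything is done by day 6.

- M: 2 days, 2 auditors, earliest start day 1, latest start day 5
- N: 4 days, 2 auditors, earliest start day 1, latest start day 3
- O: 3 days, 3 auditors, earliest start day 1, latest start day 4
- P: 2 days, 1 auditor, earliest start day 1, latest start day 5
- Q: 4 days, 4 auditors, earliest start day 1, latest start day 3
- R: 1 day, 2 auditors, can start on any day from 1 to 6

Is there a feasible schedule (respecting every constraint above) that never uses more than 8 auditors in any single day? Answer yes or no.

The minimum achievable peak is 9; 8 < 9, so no feasible schedule stays within the cap.

no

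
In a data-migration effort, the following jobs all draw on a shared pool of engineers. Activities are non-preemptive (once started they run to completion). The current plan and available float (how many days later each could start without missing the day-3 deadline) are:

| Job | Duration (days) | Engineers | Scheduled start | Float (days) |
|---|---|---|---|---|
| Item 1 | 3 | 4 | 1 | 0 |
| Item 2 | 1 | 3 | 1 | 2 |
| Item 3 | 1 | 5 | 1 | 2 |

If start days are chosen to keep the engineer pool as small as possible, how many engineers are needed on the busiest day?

Early-start (Item 1@1, Item 2@1, Item 3@1) gives peak 12: d1:12  d2:4  d3:4.
Shift Item 3→2.
Schedule Item 1@1, Item 2@1, Item 3@2: d1:7  d2:9  d3:4 — peak 9.
No arrangement of the 9 feasible schedules does better.

9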